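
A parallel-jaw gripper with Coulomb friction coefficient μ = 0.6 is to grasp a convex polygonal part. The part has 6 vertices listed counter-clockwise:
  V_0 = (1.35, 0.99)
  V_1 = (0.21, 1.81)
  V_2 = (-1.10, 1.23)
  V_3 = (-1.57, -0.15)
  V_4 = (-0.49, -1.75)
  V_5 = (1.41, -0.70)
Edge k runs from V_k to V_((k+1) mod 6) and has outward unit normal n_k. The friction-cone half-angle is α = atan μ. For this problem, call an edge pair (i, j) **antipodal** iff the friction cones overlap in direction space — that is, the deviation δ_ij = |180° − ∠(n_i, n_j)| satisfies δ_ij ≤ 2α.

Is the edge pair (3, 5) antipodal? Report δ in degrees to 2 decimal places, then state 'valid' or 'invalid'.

α = atan 0.6 = 30.96°;  2α = 61.93°
edge 3: e_3 = (+1.08, -1.60);  n_3 = (-0.8288, -0.5595)
edge 5: e_5 = (-0.06, +1.69);  n_5 = (+0.9994, +0.0355)
∠(n_3, n_5) = 148.01°
δ = |180° − 148.01°| = 31.99°
31.99° ≤ 2α = 61.93°  →  valid

δ = 31.99°, valid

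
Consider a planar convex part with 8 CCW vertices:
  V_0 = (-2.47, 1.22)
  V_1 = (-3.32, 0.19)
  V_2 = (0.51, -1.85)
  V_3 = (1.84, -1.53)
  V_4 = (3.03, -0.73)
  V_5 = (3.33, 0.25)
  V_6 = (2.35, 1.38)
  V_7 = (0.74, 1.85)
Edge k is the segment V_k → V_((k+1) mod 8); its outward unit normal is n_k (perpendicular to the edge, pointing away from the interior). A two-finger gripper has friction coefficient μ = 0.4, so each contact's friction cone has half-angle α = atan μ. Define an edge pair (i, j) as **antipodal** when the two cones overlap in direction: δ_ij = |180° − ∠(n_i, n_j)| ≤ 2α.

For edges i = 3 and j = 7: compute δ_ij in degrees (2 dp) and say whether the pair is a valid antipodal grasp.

α = atan 0.4 = 21.80°;  2α = 43.60°
edge 3: e_3 = (+1.19, +0.80);  n_3 = (+0.5579, -0.8299)
edge 7: e_7 = (-3.21, -0.63);  n_7 = (-0.1926, +0.9813)
∠(n_3, n_7) = 157.19°
δ = |180° − 157.19°| = 22.81°
22.81° ≤ 2α = 43.60°  →  valid

δ = 22.81°, valid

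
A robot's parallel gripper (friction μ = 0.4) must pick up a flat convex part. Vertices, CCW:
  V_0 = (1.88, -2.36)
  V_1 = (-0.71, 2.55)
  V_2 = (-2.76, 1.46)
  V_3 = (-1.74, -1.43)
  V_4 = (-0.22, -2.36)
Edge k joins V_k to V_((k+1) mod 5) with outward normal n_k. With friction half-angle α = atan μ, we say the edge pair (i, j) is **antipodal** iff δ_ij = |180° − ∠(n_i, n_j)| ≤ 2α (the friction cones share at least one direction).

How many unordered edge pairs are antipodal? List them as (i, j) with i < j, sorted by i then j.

α = atan 0.4 = 21.80°;  2α = 43.60°
n_0 = (+0.8845, +0.4666)
n_1 = (-0.4695, +0.8829)
n_2 = (-0.9430, -0.3328)
n_3 = (-0.5219, -0.8530)
n_4 = (+0.0000, -1.0000)
  (0,1): δ = 89.81°  ·
  (0,2): δ = 8.37°  ✓
  (0,3): δ = 30.73°  ✓
  (0,4): δ = 62.19°  ·
  (1,2): δ = 98.56°  ·
  (1,3): δ = 59.46°  ·
  (1,4): δ = 28.00°  ✓
  (2,3): δ = 140.90°  ·
  (2,4): δ = 109.44°  ·
  (3,4): δ = 148.54°  ·
antipodal pairs: 3

count = 3; pairs: (0,2), (0,3), (1,4)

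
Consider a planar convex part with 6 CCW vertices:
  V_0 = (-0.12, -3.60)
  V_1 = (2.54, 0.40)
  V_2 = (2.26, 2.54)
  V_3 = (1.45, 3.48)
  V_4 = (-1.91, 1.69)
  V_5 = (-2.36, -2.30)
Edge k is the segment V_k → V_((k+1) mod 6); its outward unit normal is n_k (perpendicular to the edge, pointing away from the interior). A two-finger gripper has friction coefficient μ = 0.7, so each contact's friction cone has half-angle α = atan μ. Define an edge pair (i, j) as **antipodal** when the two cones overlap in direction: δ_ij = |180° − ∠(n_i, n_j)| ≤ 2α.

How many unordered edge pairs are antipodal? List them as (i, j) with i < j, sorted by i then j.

α = atan 0.7 = 34.99°;  2α = 69.98°
n_0 = (+0.8327, -0.5537)
n_1 = (+0.9915, +0.1297)
n_2 = (+0.7575, +0.6528)
n_3 = (-0.4702, +0.8826)
n_4 = (-0.9937, +0.1121)
n_5 = (-0.5019, -0.8649)
  (0,1): δ = 138.92°  ·
  (0,2): δ = 105.62°  ·
  (0,3): δ = 28.33°  ✓
  (0,4): δ = 27.19°  ✓
  (0,5): δ = 93.49°  ·
  (1,2): δ = 146.70°  ·
  (1,3): δ = 69.41°  ✓
  (1,4): δ = 13.89°  ✓
  (1,5): δ = 52.42°  ✓
  (2,3): δ = 102.71°  ·
  (2,4): δ = 47.19°  ✓
  (2,5): δ = 19.12°  ✓
  (3,4): δ = 124.48°  ·
  (3,5): δ = 58.17°  ✓
  (4,5): δ = 113.69°  ·
antipodal pairs: 8

count = 8; pairs: (0,3), (0,4), (1,3), (1,4), (1,5), (2,4), (2,5), (3,5)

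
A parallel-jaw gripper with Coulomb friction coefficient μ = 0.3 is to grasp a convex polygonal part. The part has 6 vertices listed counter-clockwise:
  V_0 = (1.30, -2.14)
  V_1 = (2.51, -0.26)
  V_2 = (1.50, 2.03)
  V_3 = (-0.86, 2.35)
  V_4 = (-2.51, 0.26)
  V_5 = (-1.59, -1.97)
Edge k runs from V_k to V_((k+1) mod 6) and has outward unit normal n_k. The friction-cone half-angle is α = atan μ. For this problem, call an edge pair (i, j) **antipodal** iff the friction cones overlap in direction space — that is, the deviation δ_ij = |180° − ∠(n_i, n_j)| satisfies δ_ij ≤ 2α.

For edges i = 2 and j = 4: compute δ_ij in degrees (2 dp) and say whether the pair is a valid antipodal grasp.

α = atan 0.3 = 16.70°;  2α = 33.40°
edge 2: e_2 = (-2.36, +0.32);  n_2 = (+0.1344, +0.9909)
edge 4: e_4 = (+0.92, -2.23);  n_4 = (-0.9244, -0.3814)
∠(n_2, n_4) = 120.14°
δ = |180° − 120.14°| = 59.86°
59.86° > 2α = 33.40°  →  invalid

δ = 59.86°, invalid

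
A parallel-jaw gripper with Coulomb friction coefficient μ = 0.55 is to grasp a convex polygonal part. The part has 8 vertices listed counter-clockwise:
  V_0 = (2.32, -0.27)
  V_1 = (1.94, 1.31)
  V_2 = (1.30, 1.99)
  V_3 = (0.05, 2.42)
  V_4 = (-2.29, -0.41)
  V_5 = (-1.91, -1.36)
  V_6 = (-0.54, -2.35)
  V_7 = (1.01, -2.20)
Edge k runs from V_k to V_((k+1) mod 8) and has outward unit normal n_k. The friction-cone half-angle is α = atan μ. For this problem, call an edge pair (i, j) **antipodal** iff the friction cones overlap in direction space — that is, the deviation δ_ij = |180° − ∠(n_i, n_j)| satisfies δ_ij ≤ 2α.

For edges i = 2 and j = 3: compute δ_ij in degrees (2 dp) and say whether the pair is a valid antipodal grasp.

δ = 110.60°, invalid

α = atan 0.55 = 28.81°;  2α = 57.62°
edge 2: e_2 = (-1.25, +0.43);  n_2 = (+0.3253, +0.9456)
edge 3: e_3 = (-2.34, -2.83);  n_3 = (-0.7707, +0.6372)
∠(n_2, n_3) = 69.40°
δ = |180° − 69.40°| = 110.60°
110.60° > 2α = 57.62°  →  invalid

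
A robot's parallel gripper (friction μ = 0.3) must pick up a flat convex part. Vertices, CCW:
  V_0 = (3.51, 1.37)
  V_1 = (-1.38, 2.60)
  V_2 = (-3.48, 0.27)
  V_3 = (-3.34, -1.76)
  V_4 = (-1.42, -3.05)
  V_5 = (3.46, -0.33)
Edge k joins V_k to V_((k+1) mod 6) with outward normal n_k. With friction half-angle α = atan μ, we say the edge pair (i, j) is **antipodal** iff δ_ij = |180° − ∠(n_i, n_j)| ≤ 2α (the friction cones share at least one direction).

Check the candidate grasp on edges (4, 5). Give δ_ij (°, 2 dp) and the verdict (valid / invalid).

α = atan 0.3 = 16.70°;  2α = 33.40°
edge 4: e_4 = (+4.88, +2.72);  n_4 = (+0.4869, -0.8735)
edge 5: e_5 = (+0.05, +1.70);  n_5 = (+0.9996, -0.0294)
∠(n_4, n_5) = 59.18°
δ = |180° − 59.18°| = 120.82°
120.82° > 2α = 33.40°  →  invalid

δ = 120.82°, invalid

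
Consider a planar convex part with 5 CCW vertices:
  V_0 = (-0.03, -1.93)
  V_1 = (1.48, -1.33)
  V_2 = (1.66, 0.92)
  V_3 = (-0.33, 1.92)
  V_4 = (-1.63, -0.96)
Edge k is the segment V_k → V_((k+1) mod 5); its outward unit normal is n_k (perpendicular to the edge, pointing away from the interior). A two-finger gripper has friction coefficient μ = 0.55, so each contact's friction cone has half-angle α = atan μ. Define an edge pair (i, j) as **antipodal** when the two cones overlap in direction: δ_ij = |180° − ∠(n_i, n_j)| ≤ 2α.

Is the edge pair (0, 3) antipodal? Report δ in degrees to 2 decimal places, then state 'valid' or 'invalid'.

α = atan 0.55 = 28.81°;  2α = 57.62°
edge 0: e_0 = (+1.51, +0.60);  n_0 = (+0.3693, -0.9293)
edge 3: e_3 = (-1.30, -2.88);  n_3 = (-0.9114, +0.4114)
∠(n_0, n_3) = 135.96°
δ = |180° − 135.96°| = 44.04°
44.04° ≤ 2α = 57.62°  →  valid

δ = 44.04°, valid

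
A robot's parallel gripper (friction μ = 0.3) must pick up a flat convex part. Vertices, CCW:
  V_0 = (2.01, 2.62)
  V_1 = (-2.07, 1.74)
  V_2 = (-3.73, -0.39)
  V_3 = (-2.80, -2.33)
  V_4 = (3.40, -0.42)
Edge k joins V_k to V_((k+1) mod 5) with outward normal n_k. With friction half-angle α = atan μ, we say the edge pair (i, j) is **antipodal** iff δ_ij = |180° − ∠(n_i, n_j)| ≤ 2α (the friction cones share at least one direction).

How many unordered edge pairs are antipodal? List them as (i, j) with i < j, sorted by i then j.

α = atan 0.3 = 16.70°;  2α = 33.40°
n_0 = (-0.2108, +0.9775)
n_1 = (-0.7888, +0.6147)
n_2 = (-0.9017, -0.4323)
n_3 = (+0.2944, -0.9557)
n_4 = (+0.9094, +0.4158)
  (0,1): δ = 140.10°  ·
  (0,2): δ = 76.56°  ·
  (0,3): δ = 4.95°  ✓
  (0,4): δ = 102.40°  ·
  (1,2): δ = 116.46°  ·
  (1,3): δ = 34.95°  ·
  (1,4): δ = 62.50°  ·
  (2,3): δ = 98.49°  ·
  (2,4): δ = 1.04°  ✓
  (3,4): δ = 82.55°  ·
antipodal pairs: 2

count = 2; pairs: (0,3), (2,4)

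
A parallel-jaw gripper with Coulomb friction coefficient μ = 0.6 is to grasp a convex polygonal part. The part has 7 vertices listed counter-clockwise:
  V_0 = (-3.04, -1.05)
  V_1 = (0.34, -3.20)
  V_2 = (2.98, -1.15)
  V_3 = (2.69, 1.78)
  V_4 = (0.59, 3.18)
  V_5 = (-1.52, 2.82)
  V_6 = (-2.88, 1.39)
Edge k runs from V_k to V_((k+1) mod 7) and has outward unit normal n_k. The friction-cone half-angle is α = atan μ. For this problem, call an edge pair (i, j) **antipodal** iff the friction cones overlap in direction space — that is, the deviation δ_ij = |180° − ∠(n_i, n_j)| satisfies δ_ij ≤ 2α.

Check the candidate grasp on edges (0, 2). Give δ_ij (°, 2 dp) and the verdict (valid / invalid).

α = atan 0.6 = 30.96°;  2α = 61.93°
edge 0: e_0 = (+3.38, -2.15);  n_0 = (-0.5367, -0.8438)
edge 2: e_2 = (-0.29, +2.93);  n_2 = (+0.9951, +0.0985)
∠(n_0, n_2) = 128.11°
δ = |180° − 128.11°| = 51.89°
51.89° ≤ 2α = 61.93°  →  valid

δ = 51.89°, valid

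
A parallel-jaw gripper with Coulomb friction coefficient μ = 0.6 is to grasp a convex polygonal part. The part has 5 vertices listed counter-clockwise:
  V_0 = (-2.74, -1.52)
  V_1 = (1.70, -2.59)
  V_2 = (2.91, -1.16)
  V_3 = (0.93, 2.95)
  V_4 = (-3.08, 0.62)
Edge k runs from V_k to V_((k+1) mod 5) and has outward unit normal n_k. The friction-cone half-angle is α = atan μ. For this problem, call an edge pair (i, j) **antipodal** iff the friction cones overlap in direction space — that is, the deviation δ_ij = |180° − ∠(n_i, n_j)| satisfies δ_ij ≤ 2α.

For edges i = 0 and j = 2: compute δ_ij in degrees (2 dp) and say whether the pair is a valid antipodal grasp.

α = atan 0.6 = 30.96°;  2α = 61.93°
edge 0: e_0 = (+4.44, -1.07);  n_0 = (-0.2343, -0.9722)
edge 2: e_2 = (-1.98, +4.11);  n_2 = (+0.9009, +0.4340)
∠(n_0, n_2) = 129.27°
δ = |180° − 129.27°| = 50.73°
50.73° ≤ 2α = 61.93°  →  valid

δ = 50.73°, valid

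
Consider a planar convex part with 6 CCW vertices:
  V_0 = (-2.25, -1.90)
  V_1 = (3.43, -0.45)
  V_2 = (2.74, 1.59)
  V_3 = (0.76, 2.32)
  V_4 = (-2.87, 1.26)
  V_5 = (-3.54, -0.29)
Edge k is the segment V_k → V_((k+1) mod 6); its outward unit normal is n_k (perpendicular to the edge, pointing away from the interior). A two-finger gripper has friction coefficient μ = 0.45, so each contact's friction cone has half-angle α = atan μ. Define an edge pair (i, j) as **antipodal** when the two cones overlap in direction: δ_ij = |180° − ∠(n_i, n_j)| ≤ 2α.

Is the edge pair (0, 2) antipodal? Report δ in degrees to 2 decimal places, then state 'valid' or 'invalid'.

δ = 34.56°, valid

α = atan 0.45 = 24.23°;  2α = 48.46°
edge 0: e_0 = (+5.68, +1.45);  n_0 = (+0.2473, -0.9689)
edge 2: e_2 = (-1.98, +0.73);  n_2 = (+0.3459, +0.9383)
∠(n_0, n_2) = 145.44°
δ = |180° − 145.44°| = 34.56°
34.56° ≤ 2α = 48.46°  →  valid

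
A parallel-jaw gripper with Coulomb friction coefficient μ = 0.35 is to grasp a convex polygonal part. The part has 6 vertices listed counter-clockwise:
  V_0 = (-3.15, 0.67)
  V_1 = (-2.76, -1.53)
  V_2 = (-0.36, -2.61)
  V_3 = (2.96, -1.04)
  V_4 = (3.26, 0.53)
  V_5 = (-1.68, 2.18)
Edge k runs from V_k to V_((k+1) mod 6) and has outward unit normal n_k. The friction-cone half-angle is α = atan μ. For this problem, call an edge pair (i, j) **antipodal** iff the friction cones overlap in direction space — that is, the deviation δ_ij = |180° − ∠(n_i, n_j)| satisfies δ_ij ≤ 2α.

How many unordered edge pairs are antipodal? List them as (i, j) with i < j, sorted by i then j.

α = atan 0.35 = 19.29°;  2α = 38.58°
n_0 = (-0.9846, -0.1746)
n_1 = (-0.4104, -0.9119)
n_2 = (+0.4275, -0.9040)
n_3 = (+0.9822, -0.1877)
n_4 = (+0.3168, +0.9485)
n_5 = (-0.7165, +0.6976)
  (0,1): δ = 124.28°  ·
  (0,2): δ = 74.74°  ·
  (0,3): δ = 20.87°  ✓
  (0,4): δ = 61.48°  ·
  (0,5): δ = 125.72°  ·
  (1,2): δ = 130.46°  ·
  (1,3): δ = 76.59°  ·
  (1,4): δ = 5.76°  ✓
  (1,5): δ = 70.00°  ·
  (2,3): δ = 126.13°  ·
  (2,4): δ = 43.78°  ·
  (2,5): δ = 20.46°  ✓
  (3,4): δ = 97.65°  ·
  (3,5): δ = 33.41°  ✓
  (4,5): δ = 115.76°  ·
antipodal pairs: 4

count = 4; pairs: (0,3), (1,4), (2,5), (3,5)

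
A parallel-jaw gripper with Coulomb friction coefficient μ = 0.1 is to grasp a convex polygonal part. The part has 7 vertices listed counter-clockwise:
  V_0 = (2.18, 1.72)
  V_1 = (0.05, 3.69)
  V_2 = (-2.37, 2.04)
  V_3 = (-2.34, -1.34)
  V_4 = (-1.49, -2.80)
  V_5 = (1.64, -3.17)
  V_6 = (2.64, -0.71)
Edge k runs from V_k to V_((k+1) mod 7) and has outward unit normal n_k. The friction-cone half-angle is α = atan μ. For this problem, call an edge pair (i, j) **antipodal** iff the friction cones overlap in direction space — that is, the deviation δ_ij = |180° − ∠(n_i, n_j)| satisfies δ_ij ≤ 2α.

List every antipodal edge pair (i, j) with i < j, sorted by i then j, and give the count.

α = atan 0.1 = 5.71°;  2α = 11.42°
n_0 = (+0.6790, +0.7341)
n_1 = (-0.5633, +0.8262)
n_2 = (-1.0000, -0.0089)
n_3 = (-0.8642, -0.5031)
n_4 = (-0.1174, -0.9931)
n_5 = (+0.9264, -0.3766)
n_6 = (+0.9826, +0.1860)
  (0,1): δ = 102.95°  ·
  (0,2): δ = 46.73°  ·
  (0,3): δ = 17.03°  ·
  (0,4): δ = 36.02°  ·
  (0,5): δ = 110.64°  ·
  (0,6): δ = 143.48°  ·
  (1,2): δ = 123.78°  ·
  (1,3): δ = 94.08°  ·
  (1,4): δ = 41.03°  ·
  (1,5): δ = 33.59°  ·
  (1,6): δ = 66.43°  ·
  (2,3): δ = 150.30°  ·
  (2,4): δ = 97.25°  ·
  (2,5): δ = 22.63°  ·
  (2,6): δ = 10.21°  ✓
  (3,4): δ = 126.95°  ·
  (3,5): δ = 52.33°  ·
  (3,6): δ = 19.49°  ·
  (4,5): δ = 105.38°  ·
  (4,6): δ = 72.54°  ·
  (5,6): δ = 147.16°  ·
antipodal pairs: 1

count = 1; pairs: (2,6)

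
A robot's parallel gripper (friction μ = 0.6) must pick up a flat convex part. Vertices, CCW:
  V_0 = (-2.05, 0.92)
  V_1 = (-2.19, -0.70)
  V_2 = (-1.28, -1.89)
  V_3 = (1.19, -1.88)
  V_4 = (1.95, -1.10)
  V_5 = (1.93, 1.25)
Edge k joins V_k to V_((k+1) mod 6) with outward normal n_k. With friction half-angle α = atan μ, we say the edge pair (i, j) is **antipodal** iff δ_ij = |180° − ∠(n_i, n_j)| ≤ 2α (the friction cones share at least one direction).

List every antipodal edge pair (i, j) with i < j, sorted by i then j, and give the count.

count = 6; pairs: (0,3), (0,4), (1,4), (1,5), (2,5), (3,5)

α = atan 0.6 = 30.96°;  2α = 61.93°
n_0 = (-0.9963, +0.0861)
n_1 = (-0.7944, -0.6075)
n_2 = (+0.0040, -1.0000)
n_3 = (+0.7162, -0.6979)
n_4 = (+1.0000, +0.0085)
n_5 = (-0.0826, +0.9966)
  (0,1): δ = 137.66°  ·
  (0,2): δ = 84.83°  ·
  (0,3): δ = 39.32°  ✓
  (0,4): δ = 5.43°  ✓
  (0,5): δ = 99.68°  ·
  (1,2): δ = 127.17°  ·
  (1,3): δ = 81.66°  ·
  (1,4): δ = 36.92°  ✓
  (1,5): δ = 57.33°  ✓
  (2,3): δ = 134.49°  ·
  (2,4): δ = 89.74°  ·
  (2,5): δ = 4.51°  ✓
  (3,4): δ = 135.26°  ·
  (3,5): δ = 41.00°  ✓
  (4,5): δ = 85.75°  ·
antipodal pairs: 6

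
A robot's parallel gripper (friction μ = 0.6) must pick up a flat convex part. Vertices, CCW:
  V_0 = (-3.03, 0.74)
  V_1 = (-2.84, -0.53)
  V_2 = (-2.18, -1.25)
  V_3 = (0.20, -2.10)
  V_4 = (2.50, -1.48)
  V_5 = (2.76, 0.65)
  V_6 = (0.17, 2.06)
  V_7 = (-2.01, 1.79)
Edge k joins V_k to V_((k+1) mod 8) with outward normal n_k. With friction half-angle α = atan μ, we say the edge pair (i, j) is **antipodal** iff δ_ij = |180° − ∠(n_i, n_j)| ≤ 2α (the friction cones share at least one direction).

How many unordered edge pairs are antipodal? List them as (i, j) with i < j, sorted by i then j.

count = 11; pairs: (0,4), (0,5), (1,4), (1,5), (1,6), (2,5), (2,6), (3,5), (3,6), (3,7), (4,7)

α = atan 0.6 = 30.96°;  2α = 61.93°
n_0 = (-0.9890, -0.1480)
n_1 = (-0.7372, -0.6757)
n_2 = (-0.3363, -0.9417)
n_3 = (+0.2603, -0.9655)
n_4 = (+0.9926, -0.1212)
n_5 = (+0.4781, +0.8783)
n_6 = (-0.1229, +0.9924)
n_7 = (-0.7173, +0.6968)
  (0,1): δ = 146.00°  ·
  (0,2): δ = 118.16°  ·
  (0,3): δ = 83.42°  ·
  (0,4): δ = 15.47°  ✓
  (0,5): δ = 52.93°  ✓
  (0,6): δ = 88.55°  ·
  (0,7): δ = 127.32°  ·
  (1,2): δ = 152.16°  ·
  (1,3): δ = 117.42°  ·
  (1,4): δ = 49.47°  ✓
  (1,5): δ = 18.93°  ✓
  (1,6): δ = 54.55°  ✓
  (1,7): δ = 93.32°  ·
  (2,3): δ = 145.26°  ·
  (2,4): δ = 77.31°  ·
  (2,5): δ = 8.91°  ✓
  (2,6): δ = 26.71°  ✓
  (2,7): δ = 65.48°  ·
  (3,4): δ = 112.05°  ·
  (3,5): δ = 43.65°  ✓
  (3,6): δ = 8.03°  ✓
  (3,7): δ = 30.74°  ✓
  (4,5): δ = 111.60°  ·
  (4,6): δ = 75.98°  ·
  (4,7): δ = 37.21°  ✓
  (5,6): δ = 144.38°  ·
  (5,7): δ = 105.61°  ·
  (6,7): δ = 141.23°  ·
antipodal pairs: 11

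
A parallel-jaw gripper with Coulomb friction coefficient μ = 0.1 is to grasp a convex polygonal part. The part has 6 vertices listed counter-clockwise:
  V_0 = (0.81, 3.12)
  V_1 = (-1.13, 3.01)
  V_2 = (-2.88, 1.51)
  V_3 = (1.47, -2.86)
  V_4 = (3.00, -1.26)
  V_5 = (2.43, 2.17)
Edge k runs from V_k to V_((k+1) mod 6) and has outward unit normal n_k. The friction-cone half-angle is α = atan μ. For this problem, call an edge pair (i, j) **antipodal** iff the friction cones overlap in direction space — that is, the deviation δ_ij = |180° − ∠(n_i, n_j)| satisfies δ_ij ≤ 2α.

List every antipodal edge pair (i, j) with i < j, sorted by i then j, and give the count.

count = 1; pairs: (1,3)

α = atan 0.1 = 5.71°;  2α = 11.42°
n_0 = (-0.0566, +0.9984)
n_1 = (-0.6508, +0.7593)
n_2 = (-0.7087, -0.7055)
n_3 = (+0.7227, -0.6911)
n_4 = (+0.9865, +0.1639)
n_5 = (+0.5059, +0.8626)
  (0,1): δ = 142.64°  ·
  (0,2): δ = 48.38°  ·
  (0,3): δ = 43.04°  ·
  (0,4): δ = 96.19°  ·
  (0,5): δ = 146.37°  ·
  (1,2): δ = 85.73°  ·
  (1,3): δ = 5.68°  ✓
  (1,4): δ = 58.83°  ·
  (1,5): δ = 109.01°  ·
  (2,3): δ = 88.59°  ·
  (2,4): δ = 35.43°  ·
  (2,5): δ = 14.74°  ·
  (3,4): δ = 126.85°  ·
  (3,5): δ = 76.67°  ·
  (4,5): δ = 129.82°  ·
antipodal pairs: 1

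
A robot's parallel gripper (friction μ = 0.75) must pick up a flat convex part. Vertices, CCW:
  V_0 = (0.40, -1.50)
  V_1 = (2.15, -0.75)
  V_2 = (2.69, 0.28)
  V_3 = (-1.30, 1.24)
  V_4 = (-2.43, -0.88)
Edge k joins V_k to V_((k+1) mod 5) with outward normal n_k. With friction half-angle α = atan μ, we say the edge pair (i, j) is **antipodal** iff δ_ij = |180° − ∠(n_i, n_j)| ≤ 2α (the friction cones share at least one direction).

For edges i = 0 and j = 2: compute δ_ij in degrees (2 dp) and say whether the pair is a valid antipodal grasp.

α = atan 0.75 = 36.87°;  2α = 73.74°
edge 0: e_0 = (+1.75, +0.75);  n_0 = (+0.3939, -0.9191)
edge 2: e_2 = (-3.99, +0.96);  n_2 = (+0.2339, +0.9723)
∠(n_0, n_2) = 143.27°
δ = |180° − 143.27°| = 36.73°
36.73° ≤ 2α = 73.74°  →  valid

δ = 36.73°, valid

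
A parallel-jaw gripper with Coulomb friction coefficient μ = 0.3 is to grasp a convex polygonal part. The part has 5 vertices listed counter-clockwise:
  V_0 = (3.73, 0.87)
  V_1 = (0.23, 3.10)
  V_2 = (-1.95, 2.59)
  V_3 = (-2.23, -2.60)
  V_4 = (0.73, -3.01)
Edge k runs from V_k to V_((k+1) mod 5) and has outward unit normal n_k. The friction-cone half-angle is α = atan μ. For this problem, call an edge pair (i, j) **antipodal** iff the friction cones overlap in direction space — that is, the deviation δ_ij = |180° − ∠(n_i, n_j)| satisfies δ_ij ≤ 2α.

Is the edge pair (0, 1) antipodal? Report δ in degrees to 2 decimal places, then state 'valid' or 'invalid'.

δ = 134.33°, invalid

α = atan 0.3 = 16.70°;  2α = 33.40°
edge 0: e_0 = (-3.50, +2.23);  n_0 = (+0.5373, +0.8434)
edge 1: e_1 = (-2.18, -0.51);  n_1 = (-0.2278, +0.9737)
∠(n_0, n_1) = 45.67°
δ = |180° − 45.67°| = 134.33°
134.33° > 2α = 33.40°  →  invalid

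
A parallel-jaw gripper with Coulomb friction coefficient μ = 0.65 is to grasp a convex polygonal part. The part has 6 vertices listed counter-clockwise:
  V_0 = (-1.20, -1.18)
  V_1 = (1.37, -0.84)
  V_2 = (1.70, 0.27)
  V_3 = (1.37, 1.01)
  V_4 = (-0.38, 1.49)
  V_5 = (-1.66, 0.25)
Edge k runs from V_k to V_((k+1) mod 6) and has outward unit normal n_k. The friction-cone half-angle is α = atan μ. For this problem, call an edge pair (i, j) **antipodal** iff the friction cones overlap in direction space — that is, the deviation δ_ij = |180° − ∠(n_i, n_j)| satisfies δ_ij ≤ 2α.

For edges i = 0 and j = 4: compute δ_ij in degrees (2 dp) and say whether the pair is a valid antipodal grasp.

δ = 36.55°, valid

α = atan 0.65 = 33.02°;  2α = 66.05°
edge 0: e_0 = (+2.57, +0.34);  n_0 = (+0.1312, -0.9914)
edge 4: e_4 = (-1.28, -1.24);  n_4 = (-0.6958, +0.7182)
∠(n_0, n_4) = 143.45°
δ = |180° − 143.45°| = 36.55°
36.55° ≤ 2α = 66.05°  →  valid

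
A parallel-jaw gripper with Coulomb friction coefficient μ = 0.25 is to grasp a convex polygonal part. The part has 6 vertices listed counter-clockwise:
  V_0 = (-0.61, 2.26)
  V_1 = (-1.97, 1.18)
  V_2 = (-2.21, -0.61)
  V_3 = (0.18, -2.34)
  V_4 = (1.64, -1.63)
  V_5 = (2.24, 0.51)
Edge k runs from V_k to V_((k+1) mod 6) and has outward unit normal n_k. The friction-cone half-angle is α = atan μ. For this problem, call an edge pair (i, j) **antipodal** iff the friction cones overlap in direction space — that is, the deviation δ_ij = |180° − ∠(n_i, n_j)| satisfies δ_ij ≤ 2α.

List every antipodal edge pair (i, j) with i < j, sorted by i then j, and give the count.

α = atan 0.25 = 14.04°;  2α = 28.07°
n_0 = (-0.6219, +0.7831)
n_1 = (-0.9911, +0.1329)
n_2 = (-0.5864, -0.8101)
n_3 = (+0.4373, -0.8993)
n_4 = (+0.9629, -0.2700)
n_5 = (+0.5233, +0.8522)
  (0,1): δ = 136.09°  ·
  (0,2): δ = 74.35°  ·
  (0,3): δ = 12.52°  ✓
  (0,4): δ = 35.88°  ·
  (0,5): δ = 109.99°  ·
  (1,2): δ = 118.26°  ·
  (1,3): δ = 56.43°  ·
  (1,4): δ = 8.03°  ✓
  (1,5): δ = 66.09°  ·
  (2,3): δ = 118.17°  ·
  (2,4): δ = 69.76°  ·
  (2,5): δ = 4.35°  ✓
  (3,4): δ = 131.60°  ·
  (3,5): δ = 57.49°  ·
  (4,5): δ = 105.89°  ·
antipodal pairs: 3

count = 3; pairs: (0,3), (1,4), (2,5)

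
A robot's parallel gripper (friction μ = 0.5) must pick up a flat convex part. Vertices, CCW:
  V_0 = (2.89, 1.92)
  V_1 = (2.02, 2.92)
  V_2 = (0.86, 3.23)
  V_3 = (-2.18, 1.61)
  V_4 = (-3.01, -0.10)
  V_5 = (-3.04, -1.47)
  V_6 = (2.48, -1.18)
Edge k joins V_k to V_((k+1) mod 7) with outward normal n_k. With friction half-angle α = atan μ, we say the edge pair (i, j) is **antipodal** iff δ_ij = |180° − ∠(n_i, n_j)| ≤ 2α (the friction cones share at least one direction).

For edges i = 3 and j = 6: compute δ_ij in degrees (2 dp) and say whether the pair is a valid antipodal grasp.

α = atan 0.5 = 26.57°;  2α = 53.13°
edge 3: e_3 = (-0.83, -1.71);  n_3 = (-0.8996, +0.4367)
edge 6: e_6 = (+0.41, +3.10);  n_6 = (+0.9914, -0.1311)
∠(n_3, n_6) = 161.64°
δ = |180° − 161.64°| = 18.36°
18.36° ≤ 2α = 53.13°  →  valid

δ = 18.36°, valid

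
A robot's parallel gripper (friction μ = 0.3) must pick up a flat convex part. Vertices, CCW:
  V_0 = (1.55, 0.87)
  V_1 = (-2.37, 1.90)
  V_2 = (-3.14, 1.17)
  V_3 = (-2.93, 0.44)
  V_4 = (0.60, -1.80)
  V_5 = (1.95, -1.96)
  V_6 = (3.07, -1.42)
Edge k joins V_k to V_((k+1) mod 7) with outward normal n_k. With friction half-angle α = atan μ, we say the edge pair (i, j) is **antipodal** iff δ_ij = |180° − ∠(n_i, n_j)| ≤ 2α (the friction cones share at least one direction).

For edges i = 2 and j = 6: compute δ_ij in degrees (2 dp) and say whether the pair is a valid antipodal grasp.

δ = 17.53°, valid

α = atan 0.3 = 16.70°;  2α = 33.40°
edge 2: e_2 = (+0.21, -0.73);  n_2 = (-0.9610, -0.2765)
edge 6: e_6 = (-1.52, +2.29);  n_6 = (+0.8332, +0.5530)
∠(n_2, n_6) = 162.47°
δ = |180° − 162.47°| = 17.53°
17.53° ≤ 2α = 33.40°  →  valid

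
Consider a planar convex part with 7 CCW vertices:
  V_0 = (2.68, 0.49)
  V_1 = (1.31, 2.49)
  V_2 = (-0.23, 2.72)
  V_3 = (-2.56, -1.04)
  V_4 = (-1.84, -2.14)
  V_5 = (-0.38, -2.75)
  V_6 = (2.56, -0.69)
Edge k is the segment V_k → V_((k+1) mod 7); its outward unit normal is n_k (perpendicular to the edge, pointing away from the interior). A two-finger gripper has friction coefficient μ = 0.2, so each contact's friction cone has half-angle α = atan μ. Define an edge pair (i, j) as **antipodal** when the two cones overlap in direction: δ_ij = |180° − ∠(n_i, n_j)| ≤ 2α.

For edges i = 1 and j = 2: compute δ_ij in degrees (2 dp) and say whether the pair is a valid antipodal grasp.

α = atan 0.2 = 11.31°;  2α = 22.62°
edge 1: e_1 = (-1.54, +0.23);  n_1 = (+0.1477, +0.9890)
edge 2: e_2 = (-2.33, -3.76);  n_2 = (-0.8500, +0.5267)
∠(n_1, n_2) = 66.71°
δ = |180° − 66.71°| = 113.29°
113.29° > 2α = 22.62°  →  invalid

δ = 113.29°, invalid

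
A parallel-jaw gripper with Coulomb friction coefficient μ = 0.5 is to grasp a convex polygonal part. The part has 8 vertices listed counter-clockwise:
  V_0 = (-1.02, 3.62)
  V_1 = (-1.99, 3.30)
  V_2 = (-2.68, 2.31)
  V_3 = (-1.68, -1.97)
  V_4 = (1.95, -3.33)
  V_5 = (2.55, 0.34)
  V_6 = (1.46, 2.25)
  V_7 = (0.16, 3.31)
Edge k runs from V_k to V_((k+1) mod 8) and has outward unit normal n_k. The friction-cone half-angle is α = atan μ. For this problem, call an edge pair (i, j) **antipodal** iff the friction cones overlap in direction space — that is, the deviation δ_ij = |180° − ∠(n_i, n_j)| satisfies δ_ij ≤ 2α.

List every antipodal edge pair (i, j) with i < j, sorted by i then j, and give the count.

α = atan 0.5 = 26.57°;  2α = 53.13°
n_0 = (-0.3133, +0.9497)
n_1 = (-0.8204, +0.5718)
n_2 = (-0.9738, -0.2275)
n_3 = (-0.3508, -0.9364)
n_4 = (+0.9869, -0.1613)
n_5 = (+0.8685, +0.4956)
n_6 = (+0.6319, +0.7750)
n_7 = (+0.2541, +0.9672)
  (0,1): δ = 143.13°  ·
  (0,2): δ = 95.11°  ·
  (0,3): δ = 38.80°  ✓
  (0,4): δ = 62.46°  ·
  (0,5): δ = 101.46°  ·
  (0,6): δ = 122.55°  ·
  (0,7): δ = 147.02°  ·
  (1,2): δ = 131.97°  ·
  (1,3): δ = 75.66°  ·
  (1,4): δ = 25.59°  ✓
  (1,5): δ = 64.59°  ·
  (1,6): δ = 85.68°  ·
  (1,7): δ = 110.16°  ·
  (2,3): δ = 123.69°  ·
  (2,4): δ = 22.44°  ✓
  (2,5): δ = 16.56°  ✓
  (2,6): δ = 37.66°  ✓
  (2,7): δ = 62.13°  ·
  (3,4): δ = 78.75°  ·
  (3,5): δ = 39.75°  ✓
  (3,6): δ = 18.65°  ✓
  (3,7): δ = 5.82°  ✓
  (4,5): δ = 141.00°  ·
  (4,6): δ = 119.91°  ·
  (4,7): δ = 95.43°  ·
  (5,6): δ = 158.91°  ·
  (5,7): δ = 134.43°  ·
  (6,7): δ = 155.53°  ·
antipodal pairs: 8

count = 8; pairs: (0,3), (1,4), (2,4), (2,5), (2,6), (3,5), (3,6), (3,7)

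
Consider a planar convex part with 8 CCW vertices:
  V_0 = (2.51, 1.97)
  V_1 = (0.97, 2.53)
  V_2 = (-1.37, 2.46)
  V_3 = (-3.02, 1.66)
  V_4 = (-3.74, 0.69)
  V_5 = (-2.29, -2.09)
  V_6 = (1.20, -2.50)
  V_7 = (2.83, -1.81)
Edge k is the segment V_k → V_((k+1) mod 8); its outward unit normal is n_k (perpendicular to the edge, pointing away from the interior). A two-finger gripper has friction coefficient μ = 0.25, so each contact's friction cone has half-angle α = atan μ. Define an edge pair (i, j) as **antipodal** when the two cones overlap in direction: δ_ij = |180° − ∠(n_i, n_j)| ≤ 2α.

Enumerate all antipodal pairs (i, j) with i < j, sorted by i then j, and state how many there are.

count = 5; pairs: (0,5), (1,5), (1,6), (2,6), (4,7)

α = atan 0.25 = 14.04°;  2α = 28.07°
n_0 = (+0.3417, +0.9398)
n_1 = (-0.0299, +0.9996)
n_2 = (-0.4363, +0.8998)
n_3 = (-0.8030, +0.5960)
n_4 = (-0.8866, -0.4625)
n_5 = (-0.1167, -0.9932)
n_6 = (+0.3898, -0.9209)
n_7 = (+0.9964, +0.0844)
  (0,1): δ = 158.30°  ·
  (0,2): δ = 134.15°  ·
  (0,3): δ = 106.60°  ·
  (0,4): δ = 42.47°  ·
  (0,5): δ = 13.28°  ✓
  (0,6): δ = 42.93°  ·
  (0,7): δ = 114.82°  ·
  (1,2): δ = 155.85°  ·
  (1,3): δ = 128.30°  ·
  (1,4): δ = 64.17°  ·
  (1,5): δ = 8.41°  ✓
  (1,6): δ = 21.23°  ✓
  (1,7): δ = 93.13°  ·
  (2,3): δ = 152.45°  ·
  (2,4): δ = 88.32°  ·
  (2,5): δ = 32.57°  ·
  (2,6): δ = 2.92°  ✓
  (2,7): δ = 68.97°  ·
  (3,4): δ = 115.87°  ·
  (3,5): δ = 60.11°  ·
  (3,6): δ = 30.47°  ·
  (3,7): δ = 41.42°  ·
  (4,5): δ = 124.25°  ·
  (4,6): δ = 94.60°  ·
  (4,7): δ = 22.71°  ✓
  (5,6): δ = 150.36°  ·
  (5,7): δ = 78.46°  ·
  (6,7): δ = 108.10°  ·
antipodal pairs: 5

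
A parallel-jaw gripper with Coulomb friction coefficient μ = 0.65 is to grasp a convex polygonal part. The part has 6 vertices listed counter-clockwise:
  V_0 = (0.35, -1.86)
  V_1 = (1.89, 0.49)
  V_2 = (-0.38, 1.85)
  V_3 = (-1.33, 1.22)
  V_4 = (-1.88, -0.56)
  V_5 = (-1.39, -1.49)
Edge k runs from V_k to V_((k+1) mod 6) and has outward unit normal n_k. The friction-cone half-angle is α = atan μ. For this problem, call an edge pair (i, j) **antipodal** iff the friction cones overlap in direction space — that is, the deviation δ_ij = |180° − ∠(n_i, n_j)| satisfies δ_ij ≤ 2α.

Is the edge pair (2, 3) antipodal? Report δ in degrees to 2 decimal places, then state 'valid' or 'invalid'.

α = atan 0.65 = 33.02°;  2α = 66.05°
edge 2: e_2 = (-0.95, -0.63);  n_2 = (-0.5527, +0.8334)
edge 3: e_3 = (-0.55, -1.78);  n_3 = (-0.9554, +0.2952)
∠(n_2, n_3) = 39.28°
δ = |180° − 39.28°| = 140.72°
140.72° > 2α = 66.05°  →  invalid

δ = 140.72°, invalid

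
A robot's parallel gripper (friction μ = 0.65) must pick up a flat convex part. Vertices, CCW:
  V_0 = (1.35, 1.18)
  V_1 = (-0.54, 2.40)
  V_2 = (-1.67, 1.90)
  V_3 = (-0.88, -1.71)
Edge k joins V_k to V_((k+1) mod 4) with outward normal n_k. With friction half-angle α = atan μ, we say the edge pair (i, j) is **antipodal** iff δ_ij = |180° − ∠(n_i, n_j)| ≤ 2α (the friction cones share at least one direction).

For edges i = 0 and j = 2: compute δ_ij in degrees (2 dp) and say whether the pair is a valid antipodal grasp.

α = atan 0.65 = 33.02°;  2α = 66.05°
edge 0: e_0 = (-1.89, +1.22);  n_0 = (+0.5423, +0.8402)
edge 2: e_2 = (+0.79, -3.61);  n_2 = (-0.9769, -0.2138)
∠(n_0, n_2) = 135.19°
δ = |180° − 135.19°| = 44.81°
44.81° ≤ 2α = 66.05°  →  valid

δ = 44.81°, valid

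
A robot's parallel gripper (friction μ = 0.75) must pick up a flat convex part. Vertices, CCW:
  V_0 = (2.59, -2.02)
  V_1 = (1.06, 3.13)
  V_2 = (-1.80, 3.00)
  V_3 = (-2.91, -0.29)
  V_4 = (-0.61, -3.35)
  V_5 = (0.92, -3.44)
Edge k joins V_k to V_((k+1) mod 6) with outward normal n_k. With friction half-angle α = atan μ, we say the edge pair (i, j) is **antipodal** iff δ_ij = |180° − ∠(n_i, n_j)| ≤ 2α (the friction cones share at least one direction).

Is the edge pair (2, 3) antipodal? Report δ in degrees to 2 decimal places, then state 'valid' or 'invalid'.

δ = 124.43°, invalid

α = atan 0.75 = 36.87°;  2α = 73.74°
edge 2: e_2 = (-1.11, -3.29);  n_2 = (-0.9475, +0.3197)
edge 3: e_3 = (+2.30, -3.06);  n_3 = (-0.7994, -0.6008)
∠(n_2, n_3) = 55.57°
δ = |180° − 55.57°| = 124.43°
124.43° > 2α = 73.74°  →  invalid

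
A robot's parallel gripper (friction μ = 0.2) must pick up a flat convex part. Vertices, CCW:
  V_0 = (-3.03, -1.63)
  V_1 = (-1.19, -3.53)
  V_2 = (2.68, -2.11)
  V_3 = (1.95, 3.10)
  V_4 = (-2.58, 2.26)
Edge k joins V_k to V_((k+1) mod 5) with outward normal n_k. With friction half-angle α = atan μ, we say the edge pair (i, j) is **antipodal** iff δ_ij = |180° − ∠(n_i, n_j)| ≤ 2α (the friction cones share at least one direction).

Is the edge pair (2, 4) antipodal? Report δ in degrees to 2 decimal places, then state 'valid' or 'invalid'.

δ = 14.57°, valid

α = atan 0.2 = 11.31°;  2α = 22.62°
edge 2: e_2 = (-0.73, +5.21);  n_2 = (+0.9903, +0.1388)
edge 4: e_4 = (-0.45, -3.89);  n_4 = (-0.9934, +0.1149)
∠(n_2, n_4) = 165.43°
δ = |180° − 165.43°| = 14.57°
14.57° ≤ 2α = 22.62°  →  valid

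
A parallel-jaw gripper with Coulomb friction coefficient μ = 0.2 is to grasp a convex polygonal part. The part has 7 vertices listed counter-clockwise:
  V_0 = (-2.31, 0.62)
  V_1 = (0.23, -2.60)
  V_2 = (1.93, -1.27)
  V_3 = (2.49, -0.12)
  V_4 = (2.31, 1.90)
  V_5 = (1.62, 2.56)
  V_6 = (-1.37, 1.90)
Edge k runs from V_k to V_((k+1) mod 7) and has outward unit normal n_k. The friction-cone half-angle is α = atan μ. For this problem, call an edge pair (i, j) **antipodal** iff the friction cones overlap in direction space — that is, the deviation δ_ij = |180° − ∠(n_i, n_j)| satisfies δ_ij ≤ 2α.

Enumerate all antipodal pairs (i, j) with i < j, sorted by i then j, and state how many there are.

α = atan 0.2 = 11.31°;  2α = 22.62°
n_0 = (-0.7851, -0.6193)
n_1 = (+0.6162, -0.7876)
n_2 = (+0.8991, -0.4378)
n_3 = (+0.9961, +0.0888)
n_4 = (+0.6912, +0.7226)
n_5 = (-0.2155, +0.9765)
n_6 = (-0.8060, +0.5919)
  (0,1): δ = 90.23°  ·
  (0,2): δ = 64.23°  ·
  (0,3): δ = 33.17°  ·
  (0,4): δ = 8.01°  ✓
  (0,5): δ = 64.18°  ·
  (0,6): δ = 105.44°  ·
  (1,2): δ = 154.00°  ·
  (1,3): δ = 122.95°  ·
  (1,4): δ = 81.76°  ·
  (1,5): δ = 25.59°  ·
  (1,6): δ = 15.67°  ✓
  (2,3): δ = 148.94°  ·
  (2,4): δ = 107.76°  ·
  (2,5): δ = 51.59°  ·
  (2,6): δ = 10.33°  ✓
  (3,4): δ = 138.82°  ·
  (3,5): δ = 82.64°  ·
  (3,6): δ = 41.38°  ·
  (4,5): δ = 123.83°  ·
  (4,6): δ = 82.57°  ·
  (5,6): δ = 138.74°  ·
antipodal pairs: 3

count = 3; pairs: (0,4), (1,6), (2,6)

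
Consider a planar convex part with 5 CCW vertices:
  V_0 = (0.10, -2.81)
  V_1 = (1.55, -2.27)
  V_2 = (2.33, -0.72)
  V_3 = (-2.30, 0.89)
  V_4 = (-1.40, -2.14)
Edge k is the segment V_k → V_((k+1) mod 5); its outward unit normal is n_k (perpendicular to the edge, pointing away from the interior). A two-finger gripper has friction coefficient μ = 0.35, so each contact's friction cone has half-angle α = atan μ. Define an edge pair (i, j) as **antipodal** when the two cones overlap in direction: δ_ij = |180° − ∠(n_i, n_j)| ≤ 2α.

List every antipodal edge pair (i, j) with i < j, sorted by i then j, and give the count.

α = atan 0.35 = 19.29°;  2α = 38.58°
n_0 = (+0.3490, -0.9371)
n_1 = (+0.8933, -0.4495)
n_2 = (+0.3284, +0.9445)
n_3 = (-0.9586, -0.2847)
n_4 = (-0.4078, -0.9131)
  (0,1): δ = 137.14°  ·
  (0,2): δ = 39.60°  ·
  (0,3): δ = 86.12°  ·
  (0,4): δ = 135.51°  ·
  (1,2): δ = 82.46°  ·
  (1,3): δ = 43.26°  ·
  (1,4): δ = 92.64°  ·
  (2,3): δ = 54.28°  ·
  (2,4): δ = 4.89°  ✓
  (3,4): δ = 130.61°  ·
antipodal pairs: 1

count = 1; pairs: (2,4)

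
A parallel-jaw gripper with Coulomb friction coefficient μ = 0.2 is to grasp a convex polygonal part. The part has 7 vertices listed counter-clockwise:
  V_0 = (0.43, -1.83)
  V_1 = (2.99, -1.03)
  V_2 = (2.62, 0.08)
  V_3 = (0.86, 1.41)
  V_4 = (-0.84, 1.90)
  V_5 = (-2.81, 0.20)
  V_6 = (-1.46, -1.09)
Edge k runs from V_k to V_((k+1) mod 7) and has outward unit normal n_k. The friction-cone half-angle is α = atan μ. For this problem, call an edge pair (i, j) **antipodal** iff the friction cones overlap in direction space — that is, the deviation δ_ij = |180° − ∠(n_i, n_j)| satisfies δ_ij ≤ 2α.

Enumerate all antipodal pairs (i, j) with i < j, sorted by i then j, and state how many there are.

α = atan 0.2 = 11.31°;  2α = 22.62°
n_0 = (+0.2983, -0.9545)
n_1 = (+0.9487, +0.3162)
n_2 = (+0.6029, +0.7978)
n_3 = (+0.2770, +0.9609)
n_4 = (-0.6533, +0.7571)
n_5 = (-0.6909, -0.7230)
n_6 = (-0.3646, -0.9312)
  (0,1): δ = 88.92°  ·
  (0,2): δ = 54.43°  ·
  (0,3): δ = 33.43°  ·
  (0,4): δ = 23.44°  ·
  (0,5): δ = 118.95°  ·
  (0,6): δ = 141.26°  ·
  (1,2): δ = 145.51°  ·
  (1,3): δ = 124.51°  ·
  (1,4): δ = 67.64°  ·
  (1,5): δ = 27.87°  ·
  (1,6): δ = 50.18°  ·
  (2,3): δ = 159.00°  ·
  (2,4): δ = 102.13°  ·
  (2,5): δ = 6.62°  ✓
  (2,6): δ = 15.70°  ✓
  (3,4): δ = 123.13°  ·
  (3,5): δ = 27.62°  ·
  (3,6): δ = 5.30°  ✓
  (4,5): δ = 84.49°  ·
  (4,6): δ = 62.17°  ·
  (5,6): δ = 157.68°  ·
antipodal pairs: 3

count = 3; pairs: (2,5), (2,6), (3,6)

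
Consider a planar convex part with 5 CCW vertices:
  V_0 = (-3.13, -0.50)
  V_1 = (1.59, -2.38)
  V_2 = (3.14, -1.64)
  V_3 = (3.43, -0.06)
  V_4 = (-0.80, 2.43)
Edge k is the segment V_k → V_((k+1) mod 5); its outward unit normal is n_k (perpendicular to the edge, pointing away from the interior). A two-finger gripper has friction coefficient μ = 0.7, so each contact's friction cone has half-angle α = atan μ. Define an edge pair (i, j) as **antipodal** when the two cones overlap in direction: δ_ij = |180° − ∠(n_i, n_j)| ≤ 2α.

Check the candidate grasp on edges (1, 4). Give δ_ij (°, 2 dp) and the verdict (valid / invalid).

δ = 25.99°, valid

α = atan 0.7 = 34.99°;  2α = 69.98°
edge 1: e_1 = (+1.55, +0.74);  n_1 = (+0.4308, -0.9024)
edge 4: e_4 = (-2.33, -2.93);  n_4 = (-0.7827, +0.6224)
∠(n_1, n_4) = 154.01°
δ = |180° − 154.01°| = 25.99°
25.99° ≤ 2α = 69.98°  →  valid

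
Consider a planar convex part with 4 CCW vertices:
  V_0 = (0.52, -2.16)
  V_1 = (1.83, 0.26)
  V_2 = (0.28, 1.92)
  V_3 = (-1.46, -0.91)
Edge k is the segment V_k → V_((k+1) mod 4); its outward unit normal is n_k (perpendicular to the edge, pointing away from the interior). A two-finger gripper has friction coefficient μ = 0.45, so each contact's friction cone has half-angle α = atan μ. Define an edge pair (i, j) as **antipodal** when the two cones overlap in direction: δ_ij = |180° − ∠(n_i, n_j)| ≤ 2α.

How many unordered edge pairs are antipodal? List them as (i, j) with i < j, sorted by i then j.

count = 2; pairs: (0,2), (1,3)

α = atan 0.45 = 24.23°;  2α = 48.46°
n_0 = (+0.8794, -0.4760)
n_1 = (+0.7309, +0.6825)
n_2 = (-0.8519, +0.5238)
n_3 = (-0.5338, -0.8456)
  (0,1): δ = 108.53°  ·
  (0,2): δ = 3.16°  ✓
  (0,3): δ = 86.16°  ·
  (1,2): δ = 74.62°  ·
  (1,3): δ = 14.70°  ✓
  (2,3): δ = 90.68°  ·
antipodal pairs: 2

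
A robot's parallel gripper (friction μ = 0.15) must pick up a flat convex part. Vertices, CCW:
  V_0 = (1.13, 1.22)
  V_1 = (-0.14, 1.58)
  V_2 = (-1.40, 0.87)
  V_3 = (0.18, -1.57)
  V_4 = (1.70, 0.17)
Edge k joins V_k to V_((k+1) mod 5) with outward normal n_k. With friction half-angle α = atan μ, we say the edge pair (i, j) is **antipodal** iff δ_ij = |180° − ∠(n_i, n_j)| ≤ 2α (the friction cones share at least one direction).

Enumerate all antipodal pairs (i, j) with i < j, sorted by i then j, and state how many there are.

count = 1; pairs: (2,4)

α = atan 0.15 = 8.53°;  2α = 17.06°
n_0 = (+0.2727, +0.9621)
n_1 = (-0.4909, +0.8712)
n_2 = (-0.8394, -0.5435)
n_3 = (+0.7531, -0.6579)
n_4 = (+0.8789, +0.4771)
  (0,1): δ = 134.77°  ·
  (0,2): δ = 41.25°  ·
  (0,3): δ = 64.69°  ·
  (0,4): δ = 134.32°  ·
  (1,2): δ = 86.48°  ·
  (1,3): δ = 19.46°  ·
  (1,4): δ = 89.09°  ·
  (2,3): δ = 74.06°  ·
  (2,4): δ = 4.43°  ✓
  (3,4): δ = 110.37°  ·
antipodal pairs: 1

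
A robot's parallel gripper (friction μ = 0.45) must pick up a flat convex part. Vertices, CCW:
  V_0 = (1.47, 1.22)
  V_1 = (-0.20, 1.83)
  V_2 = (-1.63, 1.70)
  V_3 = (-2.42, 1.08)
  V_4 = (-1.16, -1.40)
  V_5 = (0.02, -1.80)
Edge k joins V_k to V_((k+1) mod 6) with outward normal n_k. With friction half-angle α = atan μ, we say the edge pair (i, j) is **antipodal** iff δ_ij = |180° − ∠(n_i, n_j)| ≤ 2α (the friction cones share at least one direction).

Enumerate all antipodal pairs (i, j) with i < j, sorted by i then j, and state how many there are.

count = 4; pairs: (0,3), (0,4), (1,4), (2,5)

α = atan 0.45 = 24.23°;  2α = 48.46°
n_0 = (+0.3431, +0.9393)
n_1 = (-0.0905, +0.9959)
n_2 = (-0.6174, +0.7867)
n_3 = (-0.8915, -0.4530)
n_4 = (-0.3210, -0.9471)
n_5 = (+0.9015, -0.4328)
  (0,1): δ = 154.74°  ·
  (0,2): δ = 121.81°  ·
  (0,3): δ = 43.00°  ✓
  (0,4): δ = 1.34°  ✓
  (0,5): δ = 84.42°  ·
  (1,2): δ = 147.07°  ·
  (1,3): δ = 68.26°  ·
  (1,4): δ = 23.92°  ✓
  (1,5): δ = 59.16°  ·
  (2,3): δ = 101.19°  ·
  (2,4): δ = 56.85°  ·
  (2,5): δ = 26.23°  ✓
  (3,4): δ = 135.66°  ·
  (3,5): δ = 52.58°  ·
  (4,5): δ = 96.92°  ·
antipodal pairs: 4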